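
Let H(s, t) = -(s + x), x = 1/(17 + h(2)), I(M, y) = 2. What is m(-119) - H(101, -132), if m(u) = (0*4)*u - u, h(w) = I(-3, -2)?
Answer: 4181/19 ≈ 220.05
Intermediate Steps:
h(w) = 2
x = 1/19 (x = 1/(17 + 2) = 1/19 ≈ 0.052632)
m(u) = -u (m(u) = 0*u - u = 0 - u = -u)
H(s, t) = -1/19 - s (H(s, t) = -(s + 1/19) = -(1/19 + s) = -1/19 - s)
m(-119) - H(101, -132) = -1*(-119) - (-1/19 - 1*101) = 119 - (-1/19 - 101) = 119 - 1*(-1920/19) = 119 + 1920/19 = 4181/19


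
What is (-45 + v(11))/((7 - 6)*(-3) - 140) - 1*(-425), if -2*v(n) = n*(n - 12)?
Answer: 121629/286 ≈ 425.28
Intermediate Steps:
v(n) = -n*(-12 + n)/2 (v(n) = -n*(n - 12)/2 = -n*(-12 + n)/2)
(-45 + v(11))/((7 - 6)*(-3) - 140) - 1*(-425) = (-45 + (½)*11*(12 - 1*11))/((7 - 6)*(-3) - 140) - 1*(-425) = (-45 + (½)*11*(12 - 11))/(1*(-3) - 140) + 425 = (-45 + (½)*11*1)/(-3 - 140) + 425 = (-45 + 11/2)/(-143) + 425 = -79/2*(-1/143) + 425 = 79/286 + 425 = 121629/286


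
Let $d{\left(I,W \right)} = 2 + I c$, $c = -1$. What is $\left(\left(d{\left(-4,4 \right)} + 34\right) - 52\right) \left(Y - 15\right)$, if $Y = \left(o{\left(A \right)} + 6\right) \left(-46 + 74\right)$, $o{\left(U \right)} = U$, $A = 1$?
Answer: $-2172$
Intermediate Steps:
$d{\left(I,W \right)} = 2 - I$ ($d{\left(I,W \right)} = 2 + I \left(-1\right) = 2 - I$)
$Y = 196$ ($Y = \left(1 + 6\right) \left(-46 + 74\right) = 7 \cdot 28 = 196$)
$\left(\left(d{\left(-4,4 \right)} + 34\right) - 52\right) \left(Y - 15\right) = \left(\left(\left(2 - -4\right) + 34\right) - 52\right) \left(196 - 15\right) = \left(\left(\left(2 + 4\right) + 34\right) - 52\right) 181 = \left(\left(6 + 34\right) - 52\right) 181 = \left(40 - 52\right) 181 = \left(-12\right) 181 = -2172$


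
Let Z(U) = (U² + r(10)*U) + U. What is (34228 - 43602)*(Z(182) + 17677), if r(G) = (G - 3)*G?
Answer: -597339402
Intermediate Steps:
r(G) = G*(-3 + G) (r(G) = (-3 + G)*G = G*(-3 + G))
Z(U) = U² + 71*U (Z(U) = (U² + (10*(-3 + 10))*U) + U = (U² + (10*7)*U) + U = (U² + 70*U) + U = U² + 71*U)
(34228 - 43602)*(Z(182) + 17677) = (34228 - 43602)*(182*(71 + 182) + 17677) = -9374*(182*253 + 17677) = -9374*(46046 + 17677) = -9374*63723 = -597339402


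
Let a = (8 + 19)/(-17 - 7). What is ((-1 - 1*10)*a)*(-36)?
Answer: -891/2 ≈ -445.50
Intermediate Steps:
a = -9/8 (a = 27/(-24) = 27*(-1/24) = -9/8 ≈ -1.1250)
((-1 - 1*10)*a)*(-36) = ((-1 - 1*10)*(-9/8))*(-36) = ((-1 - 10)*(-9/8))*(-36) = -11*(-9/8)*(-36) = (99/8)*(-36) = -891/2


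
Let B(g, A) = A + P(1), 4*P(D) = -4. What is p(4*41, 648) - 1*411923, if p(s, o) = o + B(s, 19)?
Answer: -411257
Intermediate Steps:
P(D) = -1 (P(D) = (¼)*(-4) = -1)
B(g, A) = -1 + A (B(g, A) = A - 1 = -1 + A)
p(s, o) = 18 + o (p(s, o) = o + (-1 + 19) = o + 18 = 18 + o)
p(4*41, 648) - 1*411923 = (18 + 648) - 1*411923 = 666 - 411923 = -411257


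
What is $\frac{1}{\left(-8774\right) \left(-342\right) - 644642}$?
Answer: $\frac{1}{2356066} \approx 4.2444 \cdot 10^{-7}$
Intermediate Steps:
$\frac{1}{\left(-8774\right) \left(-342\right) - 644642} = \frac{1}{3000708 - 644642} = \frac{1}{2356066}$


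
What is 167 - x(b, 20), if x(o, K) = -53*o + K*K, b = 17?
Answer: 668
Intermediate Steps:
x(o, K) = K² - 53*o (x(o, K) = -53*o + K² = K² - 53*o)
167 - x(b, 20) = 167 - (20² - 53*17) = 167 - (400 - 901) = 167 - 1*(-501) = 167 + 501 = 668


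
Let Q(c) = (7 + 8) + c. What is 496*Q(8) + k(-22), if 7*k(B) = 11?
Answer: 79867/7 ≈ 11410.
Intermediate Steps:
Q(c) = 15 + c
k(B) = 11/7 (k(B) = (⅐)*11 = 11/7)
496*Q(8) + k(-22) = 496*(15 + 8) + 11/7 = 496*23 + 11/7 = 11408 + 11/7 = 79867/7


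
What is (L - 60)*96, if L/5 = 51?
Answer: 18720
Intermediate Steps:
L = 255 (L = 5*51 = 255)
(L - 60)*96 = (255 - 60)*96 = 195*96 = 18720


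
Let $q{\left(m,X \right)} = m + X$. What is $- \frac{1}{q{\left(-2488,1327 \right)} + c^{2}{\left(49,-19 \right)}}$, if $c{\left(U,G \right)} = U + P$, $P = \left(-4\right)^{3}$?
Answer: $\frac{1}{936} \approx 0.0010684$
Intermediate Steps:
$P = -64$
$q{\left(m,X \right)} = X + m$
$c{\left(U,G \right)} = -64 + U$ ($c{\left(U,G \right)} = U - 64 = -64 + U$)
$- \frac{1}{q{\left(-2488,1327 \right)} + c^{2}{\left(49,-19 \right)}} = - \frac{1}{\left(1327 - 2488\right) + \left(-64 + 49\right)^{2}} = - \frac{1}{-1161 + \left(-15\right)^{2}} = - \frac{1}{-1161 + 225} = - \frac{1}{-936} = \left(-1\right) \left(- \frac{1}{936}\right) = \frac{1}{936}$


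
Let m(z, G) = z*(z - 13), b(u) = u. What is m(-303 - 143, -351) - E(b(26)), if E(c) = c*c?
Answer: 204038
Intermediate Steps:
E(c) = c²
m(z, G) = z*(-13 + z)
m(-303 - 143, -351) - E(b(26)) = (-303 - 143)*(-13 + (-303 - 143)) - 1*26² = -446*(-13 - 446) - 1*676 = -446*(-459) - 676 = 204714 - 676 = 204038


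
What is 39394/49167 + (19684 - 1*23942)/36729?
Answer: 137505460/200650527 ≈ 0.68530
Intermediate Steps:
39394/49167 + (19684 - 1*23942)/36729 = 39394*(1/49167) + (19684 - 23942)*(1/36729) = 39394/49167 - 4258*1/36729 = 39394/49167 - 4258/36729 = 137505460/200650527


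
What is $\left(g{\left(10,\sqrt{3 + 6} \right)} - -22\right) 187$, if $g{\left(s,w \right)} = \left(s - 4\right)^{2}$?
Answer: $10846$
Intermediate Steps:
$g{\left(s,w \right)} = \left(-4 + s\right)^{2}$
$\left(g{\left(10,\sqrt{3 + 6} \right)} - -22\right) 187 = \left(\left(-4 + 10\right)^{2} - -22\right) 187 = \left(6^{2} + 22\right) 187 = \left(36 + 22\right) 187 = 58 \cdot 187 = 10846$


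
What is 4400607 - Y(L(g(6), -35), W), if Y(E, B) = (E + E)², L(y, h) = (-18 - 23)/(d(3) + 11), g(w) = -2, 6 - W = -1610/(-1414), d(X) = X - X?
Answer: 532466723/121 ≈ 4.4006e+6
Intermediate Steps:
d(X) = 0
W = 491/101 (W = 6 - (-1610)/(-1414) = 6 - (-1610)*(-1)/1414 = 6 - 1*115/101 = 6 - 115/101 = 491/101 ≈ 4.8614)
L(y, h) = -41/11 (L(y, h) = (-18 - 23)/(0 + 11) = -41/11)
Y(E, B) = 4*E² (Y(E, B) = (2*E)² = 4*E²)
4400607 - Y(L(g(6), -35), W) = 4400607 - 4*(-41/11)² = 4400607 - 4*1681/121 = 4400607 - 1*6724/121 = 4400607 - 6724/121 = 532466723/121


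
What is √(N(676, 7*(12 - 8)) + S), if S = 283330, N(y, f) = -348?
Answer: √282982 ≈ 531.96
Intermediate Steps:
√(N(676, 7*(12 - 8)) + S) = √(-348 + 283330) = √282982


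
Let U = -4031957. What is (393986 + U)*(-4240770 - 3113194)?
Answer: 26753507767044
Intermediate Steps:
(393986 + U)*(-4240770 - 3113194) = (393986 - 4031957)*(-4240770 - 3113194) = -3637971*(-7353964) = 26753507767044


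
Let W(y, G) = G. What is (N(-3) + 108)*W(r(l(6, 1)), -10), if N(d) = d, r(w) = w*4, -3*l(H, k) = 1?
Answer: -1050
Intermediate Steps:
l(H, k) = -⅓ (l(H, k) = -⅓*1 = -⅓)
r(w) = 4*w
(N(-3) + 108)*W(r(l(6, 1)), -10) = (-3 + 108)*(-10) = 105*(-10) = -1050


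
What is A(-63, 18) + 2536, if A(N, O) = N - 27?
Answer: 2446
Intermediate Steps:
A(N, O) = -27 + N
A(-63, 18) + 2536 = (-27 - 63) + 2536 = -90 + 2536 = 2446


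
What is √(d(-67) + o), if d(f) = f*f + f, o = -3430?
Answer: 4*√62 ≈ 31.496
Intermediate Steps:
d(f) = f + f² (d(f) = f² + f = f + f²)
√(d(-67) + o) = √(-67*(1 - 67) - 3430) = √(-67*(-66) - 3430) = √(4422 - 3430) = √992 = 4*√62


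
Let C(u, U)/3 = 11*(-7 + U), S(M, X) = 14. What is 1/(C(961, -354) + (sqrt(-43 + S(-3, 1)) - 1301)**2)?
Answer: I/(2602*sqrt(29) + 1680659*I) ≈ 5.9496e-7 + 4.9604e-9*I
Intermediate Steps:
C(u, U) = -231 + 33*U (C(u, U) = 3*(11*(-7 + U)) = 3*(-77 + 11*U) = -231 + 33*U)
1/(C(961, -354) + (sqrt(-43 + S(-3, 1)) - 1301)**2) = 1/((-231 + 33*(-354)) + (sqrt(-43 + 14) - 1301)**2) = 1/((-231 - 11682) + (sqrt(-29) - 1301)**2) = 1/(-11913 + (I*sqrt(29) - 1301)**2) = 1/(-11913 + (-1301 + I*sqrt(29))**2)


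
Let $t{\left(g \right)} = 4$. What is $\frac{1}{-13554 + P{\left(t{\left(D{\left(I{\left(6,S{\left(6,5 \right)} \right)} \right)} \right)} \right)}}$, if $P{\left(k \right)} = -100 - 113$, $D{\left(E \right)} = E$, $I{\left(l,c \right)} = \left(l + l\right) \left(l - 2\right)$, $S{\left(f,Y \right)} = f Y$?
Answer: $- \frac{1}{13767} \approx -7.2637 \cdot 10^{-5}$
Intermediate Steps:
$S{\left(f,Y \right)} = Y f$
$I{\left(l,c \right)} = 2 l \left(-2 + l\right)$
$P{\left(k \right)} = -213$
$\frac{1}{-13554 + P{\left(t{\left(D{\left(I{\left(6,S{\left(6,5 \right)} \right)} \right)} \right)} \right)}} = \frac{1}{-13554 - 213} = \frac{1}{-13767} = - \frac{1}{13767}$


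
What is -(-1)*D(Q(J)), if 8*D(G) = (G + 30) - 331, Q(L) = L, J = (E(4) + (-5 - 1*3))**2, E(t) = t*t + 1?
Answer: -55/2 ≈ -27.500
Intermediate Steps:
E(t) = 1 + t**2 (E(t) = t**2 + 1 = 1 + t**2)
J = 81 (J = ((1 + 4**2) + (-5 - 1*3))**2 = ((1 + 16) + (-5 - 3))**2 = (17 - 8)**2 = 9**2 = 81)
D(G) = -301/8 + G/8 (D(G) = ((G + 30) - 331)/8 = ((30 + G) - 331)/8 = (-301 + G)/8 = -301/8 + G/8)
-(-1)*D(Q(J)) = -(-1)*(-301/8 + (1/8)*81) = -(-1)*(-301/8 + 81/8) = -(-1)*(-55)/2 = -1*55/2 = -55/2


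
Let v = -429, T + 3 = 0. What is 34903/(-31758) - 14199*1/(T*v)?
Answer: -18364889/1513798 ≈ -12.132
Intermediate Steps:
T = -3 (T = -3 + 0 = -3)
34903/(-31758) - 14199*1/(T*v) = 34903/(-31758) - 14199/((-3*(-429))) = 34903*(-1/31758) - 14199/1287 = -34903/31758 - 14199*1/1287 = -34903/31758 - 4733/429 = -18364889/1513798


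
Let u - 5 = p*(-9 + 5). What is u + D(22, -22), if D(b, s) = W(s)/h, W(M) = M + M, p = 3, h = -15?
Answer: -61/15 ≈ -4.0667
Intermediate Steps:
u = -7 (u = 5 + 3*(-9 + 5) = 5 + 3*(-4) = 5 - 12 = -7)
W(M) = 2*M
D(b, s) = -2*s/15 (D(b, s) = (2*s)/(-15) = (2*s)*(-1/15) = -2*s/15)
u + D(22, -22) = -7 - 2/15*(-22) = -7 + 44/15 = -61/15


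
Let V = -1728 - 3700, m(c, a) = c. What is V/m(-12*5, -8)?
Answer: 1357/15 ≈ 90.467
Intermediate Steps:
V = -5428
V/m(-12*5, -8) = -5428/((-12*5)) = -5428/(-60) = -5428*(-1/60) = 1357/15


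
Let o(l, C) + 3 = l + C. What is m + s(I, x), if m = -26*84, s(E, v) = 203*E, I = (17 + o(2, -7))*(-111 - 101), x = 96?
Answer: -389508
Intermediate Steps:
o(l, C) = -3 + C + l (o(l, C) = -3 + (l + C) = -3 + (C + l) = -3 + C + l)
I = -1908 (I = (17 + (-3 - 7 + 2))*(-111 - 101) = (17 - 8)*(-212) = 9*(-212) = -1908)
m = -2184
m + s(I, x) = -2184 + 203*(-1908) = -2184 - 387324 = -389508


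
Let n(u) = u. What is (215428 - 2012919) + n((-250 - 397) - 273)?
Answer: -1798411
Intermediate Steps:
(215428 - 2012919) + n((-250 - 397) - 273) = (215428 - 2012919) + ((-250 - 397) - 273) = -1797491 + (-647 - 273) = -1797491 - 920 = -1798411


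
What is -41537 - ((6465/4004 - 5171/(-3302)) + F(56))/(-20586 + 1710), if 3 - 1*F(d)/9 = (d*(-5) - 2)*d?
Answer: -398624635349167/9598597008 ≈ -41530.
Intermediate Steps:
F(d) = 27 - 9*d*(-2 - 5*d) (F(d) = 27 - 9*(d*(-5) - 2)*d = 27 - 9*(-5*d - 2)*d = 27 - 9*(-2 - 5*d)*d = 27 - 9*d*(-2 - 5*d))
-41537 - ((6465/4004 - 5171/(-3302)) + F(56))/(-20586 + 1710) = -41537 - ((6465/4004 - 5171/(-3302)) + (27 + 18*56 + 45*56²))/(-20586 + 1710) = -41537 - ((6465*(1/4004) - 5171*(-1/3302)) + (27 + 1008 + 45*3136))/(-18876) = -41537 - ((6465/4004 + 5171/3302) + (27 + 1008 + 141120))*(-1)/18876 = -41537 - (1617389/508508 + 142155)*(-1)/18876 = -41537 - 72288572129*(-1)/(508508*18876) = -41537 - 1*(-72288572129/9598597008) = -41537 + 72288572129/9598597008 = -398624635349167/9598597008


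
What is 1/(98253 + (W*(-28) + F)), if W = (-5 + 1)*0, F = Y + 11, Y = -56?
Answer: 1/98208 ≈ 1.0182e-5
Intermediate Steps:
F = -45 (F = -56 + 11 = -45)
W = 0 (W = -4*0 = 0)
1/(98253 + (W*(-28) + F)) = 1/(98253 + (0*(-28) - 45)) = 1/(98253 + (0 - 45)) = 1/(98253 - 45) = 1/98208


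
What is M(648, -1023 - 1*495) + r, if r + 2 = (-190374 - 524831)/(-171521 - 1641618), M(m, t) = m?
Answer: 1172002999/1813139 ≈ 646.39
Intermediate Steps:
r = -2911073/1813139 (r = -2 + (-190374 - 524831)/(-171521 - 1641618) = -2 - 715205/(-1813139) = -2 - 715205*(-1/1813139) = -2 + 715205/1813139 = -2911073/1813139 ≈ -1.6055)
M(648, -1023 - 1*495) + r = 648 - 2911073/1813139 = 1172002999/1813139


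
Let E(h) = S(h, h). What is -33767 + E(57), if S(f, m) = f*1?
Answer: -33710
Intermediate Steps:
S(f, m) = f
E(h) = h
-33767 + E(57) = -33767 + 57 = -33710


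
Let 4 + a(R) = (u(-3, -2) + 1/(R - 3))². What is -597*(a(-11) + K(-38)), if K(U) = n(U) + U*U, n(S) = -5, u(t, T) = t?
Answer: -169016073/196 ≈ -8.6233e+5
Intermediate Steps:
K(U) = -5 + U² (K(U) = -5 + U*U = -5 + U²)
a(R) = -4 + (-3 + 1/(-3 + R))² (a(R) = -4 + (-3 + 1/(R - 3))² = -4 + (-3 + 1/(-3 + R))²)
-597*(a(-11) + K(-38)) = -597*((-4 + (10 - 3*(-11))²/(-3 - 11)²) + (-5 + (-38)²)) = -597*((-4 + (10 + 33)²/(-14)²) + (-5 + 1444)) = -597*((-4 + (1/196)*43²) + 1439) = -597*((-4 + (1/196)*1849) + 1439) = -597*((-4 + 1849/196) + 1439) = -597*(1065/196 + 1439) = -597*283109/196 = -169016073/196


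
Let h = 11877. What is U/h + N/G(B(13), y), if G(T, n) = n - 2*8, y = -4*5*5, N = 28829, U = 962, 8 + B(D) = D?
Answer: -9251093/37236 ≈ -248.44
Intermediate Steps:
B(D) = -8 + D
y = -100 (y = -20*5 = -100)
G(T, n) = -16 + n (G(T, n) = n - 16 = -16 + n)
U/h + N/G(B(13), y) = 962/11877 + 28829/(-16 - 100) = 962*(1/11877) + 28829/(-116) = 26/321 + 28829*(-1/116) = 26/321 - 28829/116 = -9251093/37236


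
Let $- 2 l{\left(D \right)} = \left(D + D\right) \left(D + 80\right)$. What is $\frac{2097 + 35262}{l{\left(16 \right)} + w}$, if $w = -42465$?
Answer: $- \frac{4151}{4889} \approx -0.84905$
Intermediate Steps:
$l{\left(D \right)} = - D \left(80 + D\right)$ ($l{\left(D \right)} = - \frac{\left(D + D\right) \left(D + 80\right)}{2} = - \frac{2 D \left(80 + D\right)}{2} = - D \left(80 + D\right)$)
$\frac{2097 + 35262}{l{\left(16 \right)} + w} = \frac{2097 + 35262}{\left(-1\right) 16 \left(80 + 16\right) - 42465} = \frac{37359}{\left(-1\right) 16 \cdot 96 - 42465} = \frac{37359}{-1536 - 42465} = \frac{37359}{-44001} = 37359 \left(- \frac{1}{44001}\right) = - \frac{4151}{4889}$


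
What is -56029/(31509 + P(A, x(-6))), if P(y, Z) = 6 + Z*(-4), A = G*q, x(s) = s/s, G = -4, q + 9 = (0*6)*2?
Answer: -56029/31511 ≈ -1.7781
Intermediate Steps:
q = -9 (q = -9 + (0*6)*2 = -9 + 0*2 = -9 + 0 = -9)
x(s) = 1
A = 36 (A = -4*(-9) = 36)
P(y, Z) = 6 - 4*Z
-56029/(31509 + P(A, x(-6))) = -56029/(31509 + (6 - 4*1)) = -56029/(31509 + (6 - 4)) = -56029/(31509 + 2) = -56029/31511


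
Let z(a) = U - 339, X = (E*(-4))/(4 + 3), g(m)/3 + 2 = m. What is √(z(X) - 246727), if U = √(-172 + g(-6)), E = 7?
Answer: √(-247066 + 14*I) ≈ 0.014 + 497.06*I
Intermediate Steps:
g(m) = -6 + 3*m
X = -4 (X = (7*(-4))/(4 + 3) = -28/7 = -28*⅐ = -4)
U = 14*I (U = √(-172 + (-6 + 3*(-6))) = √(-172 + (-6 - 18)) = √(-172 - 24) = √(-196) = 14*I ≈ 14.0*I)
z(a) = -339 + 14*I (z(a) = 14*I - 339 = -339 + 14*I)
√(z(X) - 246727) = √((-339 + 14*I) - 246727) = √(-247066 + 14*I)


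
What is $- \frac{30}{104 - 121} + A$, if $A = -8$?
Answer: $- \frac{106}{17} \approx -6.2353$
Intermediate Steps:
$- \frac{30}{104 - 121} + A = - \frac{30}{104 - 121} - 8 = - \frac{30}{-17} - 8 = \left(-30\right) \left(- \frac{1}{17}\right) - 8 = \frac{30}{17} - 8 = - \frac{106}{17}$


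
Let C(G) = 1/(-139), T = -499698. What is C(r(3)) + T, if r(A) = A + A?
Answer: -69458023/139 ≈ -4.9970e+5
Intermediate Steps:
r(A) = 2*A
C(G) = -1/139
C(r(3)) + T = -1/139 - 499698 = -69458023/139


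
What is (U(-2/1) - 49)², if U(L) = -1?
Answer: 2500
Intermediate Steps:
(U(-2/1) - 49)² = (-1 - 49)² = (-50)² = 2500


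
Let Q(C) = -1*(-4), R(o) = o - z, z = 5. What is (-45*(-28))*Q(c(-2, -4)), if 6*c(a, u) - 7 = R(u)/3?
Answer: 5040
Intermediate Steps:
R(o) = -5 + o (R(o) = o - 1*5 = o - 5 = -5 + o)
c(a, u) = 8/9 + u/18 (c(a, u) = 7/6 + ((-5 + u)/3)/6 = 7/6 + ((-5 + u)*(1/3))/6 = 7/6 + (-5/3 + u/3)/6 = 7/6 + (-5/18 + u/18) = 8/9 + u/18)
Q(C) = 4
(-45*(-28))*Q(c(-2, -4)) = -45*(-28)*4 = 1260*4 = 5040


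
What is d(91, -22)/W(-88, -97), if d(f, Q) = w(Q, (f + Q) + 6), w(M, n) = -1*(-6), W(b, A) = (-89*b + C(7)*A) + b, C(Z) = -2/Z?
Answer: 7/9067 ≈ 0.00077203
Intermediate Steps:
W(b, A) = -88*b - 2*A/7 (W(b, A) = (-89*b + (-2/7)*A) + b = (-89*b + (-2*⅐)*A) + b = (-89*b - 2*A/7) + b = -88*b - 2*A/7)
w(M, n) = 6
d(f, Q) = 6
d(91, -22)/W(-88, -97) = 6/(-88*(-88) - 2/7*(-97)) = 6/(7744 + 194/7) = 6/(54402/7) = 6*(7/54402) = 7/9067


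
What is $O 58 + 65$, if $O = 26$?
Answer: $1573$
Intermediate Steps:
$O 58 + 65 = 26 \cdot 58 + 65 = 1508 + 65 = 1573$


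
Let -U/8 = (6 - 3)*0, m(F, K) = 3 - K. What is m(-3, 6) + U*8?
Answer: -3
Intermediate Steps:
U = 0 (U = -8*(6 - 3)*0 = -24*0 = -8*0 = 0)
m(-3, 6) + U*8 = (3 - 1*6) + 0*8 = (3 - 6) + 0 = -3 + 0 = -3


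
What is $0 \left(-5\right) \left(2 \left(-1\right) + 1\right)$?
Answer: $0$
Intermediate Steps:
$0 \left(-5\right) \left(2 \left(-1\right) + 1\right) = 0 \left(-2 + 1\right) = 0 \left(-1\right) = 0$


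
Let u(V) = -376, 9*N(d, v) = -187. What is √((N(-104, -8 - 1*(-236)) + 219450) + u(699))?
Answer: √1971479/3 ≈ 468.03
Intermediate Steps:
N(d, v) = -187/9 (N(d, v) = (⅑)*(-187) = -187/9)
√((N(-104, -8 - 1*(-236)) + 219450) + u(699)) = √((-187/9 + 219450) - 376) = √(1974863/9 - 376) = √(1971479/9) = √1971479/3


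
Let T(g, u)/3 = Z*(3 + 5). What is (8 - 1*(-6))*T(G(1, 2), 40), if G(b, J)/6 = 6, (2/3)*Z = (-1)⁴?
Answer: 504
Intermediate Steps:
Z = 3/2 (Z = (3/2)*(-1)⁴ = (3/2)*1 = 3/2 ≈ 1.5000)
G(b, J) = 36 (G(b, J) = 6*6 = 36)
T(g, u) = 36 (T(g, u) = 3*(3*(3 + 5)/2) = 3*((3/2)*8) = 3*12 = 36)
(8 - 1*(-6))*T(G(1, 2), 40) = (8 - 1*(-6))*36 = (8 + 6)*36 = 14*36 = 504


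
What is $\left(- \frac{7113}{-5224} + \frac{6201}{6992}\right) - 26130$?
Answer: $- \frac{119293460865}{4565776} \approx -26128.0$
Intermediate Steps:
$\left(- \frac{7113}{-5224} + \frac{6201}{6992}\right) - 26130 = \left(\left(-7113\right) \left(- \frac{1}{5224}\right) + 6201 \cdot \frac{1}{6992}\right) - 26130 = \left(\frac{7113}{5224} + \frac{6201}{6992}\right) - 26130 = \frac{10266015}{4565776} - 26130 = - \frac{119293460865}{4565776}$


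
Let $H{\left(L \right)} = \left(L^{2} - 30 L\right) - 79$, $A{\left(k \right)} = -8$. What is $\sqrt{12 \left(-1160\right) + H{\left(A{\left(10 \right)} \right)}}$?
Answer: $i \sqrt{13695} \approx 117.03 i$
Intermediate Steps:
$H{\left(L \right)} = -79 + L^{2} - 30 L$
$\sqrt{12 \left(-1160\right) + H{\left(A{\left(10 \right)} \right)}} = \sqrt{12 \left(-1160\right) - \left(-161 - 64\right)} = \sqrt{-13920 + \left(-79 + 64 + 240\right)} = \sqrt{-13920 + 225} = \sqrt{-13695} = i \sqrt{13695}$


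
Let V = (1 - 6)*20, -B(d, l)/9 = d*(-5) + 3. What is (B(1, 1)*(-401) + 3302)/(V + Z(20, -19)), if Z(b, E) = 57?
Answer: 3916/43 ≈ 91.070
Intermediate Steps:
B(d, l) = -27 + 45*d (B(d, l) = -9*(d*(-5) + 3) = -9*(-5*d + 3) = -9*(3 - 5*d) = -27 + 45*d)
V = -100 (V = -5*20 = -100)
(B(1, 1)*(-401) + 3302)/(V + Z(20, -19)) = ((-27 + 45*1)*(-401) + 3302)/(-100 + 57) = ((-27 + 45)*(-401) + 3302)/(-43) = (18*(-401) + 3302)*(-1/43) = (-7218 + 3302)*(-1/43) = -3916*(-1/43) = 3916/43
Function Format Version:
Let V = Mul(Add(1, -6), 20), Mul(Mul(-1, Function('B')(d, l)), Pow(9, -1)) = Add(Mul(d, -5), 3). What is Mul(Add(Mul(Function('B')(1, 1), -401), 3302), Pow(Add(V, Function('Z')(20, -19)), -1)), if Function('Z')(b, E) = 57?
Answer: Rational(3916, 43) ≈ 91.070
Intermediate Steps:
Function('B')(d, l) = Add(-27, Mul(45, d)) (Function('B')(d, l) = Mul(-9, Add(Mul(d, -5), 3)) = Mul(-9, Add(Mul(-5, d), 3)) = Mul(-9, Add(3, Mul(-5, d))) = Add(-27, Mul(45, d)))
V = -100 (V = Mul(-5, 20) = -100)
Mul(Add(Mul(Function('B')(1, 1), -401), 3302), Pow(Add(V, Function('Z')(20, -19)), -1)) = Mul(Add(Mul(Add(-27, Mul(45, 1)), -401), 3302), Pow(Add(-100, 57), -1)) = Mul(Add(Mul(Add(-27, 45), -401), 3302), Pow(-43, -1)) = Mul(Add(Mul(18, -401), 3302), Rational(-1, 43)) = Mul(Add(-7218, 3302), Rational(-1, 43)) = Mul(-3916, Rational(-1, 43)) = Rational(3916, 43)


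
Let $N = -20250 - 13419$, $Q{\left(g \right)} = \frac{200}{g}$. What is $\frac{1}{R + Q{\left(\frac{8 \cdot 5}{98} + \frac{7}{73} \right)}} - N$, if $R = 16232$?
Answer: $\frac{1009453724427}{29981696} \approx 33669.0$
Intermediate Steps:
$N = -33669$
$\frac{1}{R + Q{\left(\frac{8 \cdot 5}{98} + \frac{7}{73} \right)}} - N = \frac{1}{16232 + \frac{200}{\frac{8 \cdot 5}{98} + \frac{7}{73}}} - -33669 = \frac{1}{16232 + \frac{200}{40 \cdot \frac{1}{98} + 7 \cdot \frac{1}{73}}} + 33669 = \frac{1}{16232 + \frac{200}{\frac{20}{49} + \frac{7}{73}}} + 33669 = \frac{1}{16232 + \frac{200}{\frac{1803}{3577}}} + 33669 = \frac{1}{16232 + 200 \cdot \frac{3577}{1803}} + 33669 = \frac{1}{16232 + \frac{715400}{1803}} + 33669 = \frac{1}{\frac{29981696}{1803}} + 33669 = \frac{1803}{29981696} + 33669 = \frac{1009453724427}{29981696}$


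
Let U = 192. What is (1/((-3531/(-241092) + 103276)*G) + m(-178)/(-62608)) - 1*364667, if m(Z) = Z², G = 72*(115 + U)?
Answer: -6232890708870545024269/17091982710635196 ≈ -3.6467e+5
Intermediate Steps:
G = 22104 (G = 72*(115 + 192) = 72*307 = 22104)
(1/((-3531/(-241092) + 103276)*G) + m(-178)/(-62608)) - 1*364667 = (1/((-3531/(-241092) + 103276)*22104) + (-178)²/(-62608)) - 1*364667 = ((1/22104)/(-3531*(-1/241092) + 103276) + 31684*(-1/62608)) - 364667 = ((1/22104)/(1177/80364 + 103276) - 7921/15652) - 364667 = ((1/22104)/(8299673641/80364) - 7921/15652) - 364667 = ((80364/8299673641)*(1/22104) - 7921/15652) - 364667 = (6697/15287998846722 - 7921/15652) - 364667 = -8649731340004537/17091982710635196 - 364667 = -6232890708870545024269/17091982710635196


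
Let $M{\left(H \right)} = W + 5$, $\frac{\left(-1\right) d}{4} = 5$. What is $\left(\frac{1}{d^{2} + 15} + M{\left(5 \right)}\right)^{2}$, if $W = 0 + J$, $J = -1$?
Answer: $\frac{2758921}{172225} \approx 16.019$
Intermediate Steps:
$d = -20$ ($d = \left(-4\right) 5 = -20$)
$W = -1$ ($W = 0 - 1 = -1$)
$M{\left(H \right)} = 4$ ($M{\left(H \right)} = -1 + 5 = 4$)
$\left(\frac{1}{d^{2} + 15} + M{\left(5 \right)}\right)^{2} = \left(\frac{1}{\left(-20\right)^{2} + 15} + 4\right)^{2} = \left(\frac{1}{400 + 15} + 4\right)^{2} = \left(\frac{1}{415} + 4\right)^{2} = \left(\frac{1661}{415}\right)^{2} = \frac{2758921}{172225}$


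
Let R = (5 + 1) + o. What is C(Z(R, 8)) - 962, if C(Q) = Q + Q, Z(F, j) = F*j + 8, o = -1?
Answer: -866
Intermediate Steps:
R = 5 (R = (5 + 1) - 1 = 6 - 1 = 5)
Z(F, j) = 8 + F*j
C(Q) = 2*Q
C(Z(R, 8)) - 962 = 2*(8 + 5*8) - 962 = 2*(8 + 40) - 962 = 2*48 - 962 = 96 - 962 = -866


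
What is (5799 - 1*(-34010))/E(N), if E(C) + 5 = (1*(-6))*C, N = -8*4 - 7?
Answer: 39809/229 ≈ 173.84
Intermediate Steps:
N = -39 (N = -32 - 7 = -39)
E(C) = -5 - 6*C (E(C) = -5 + (1*(-6))*C = -5 - 6*C)
(5799 - 1*(-34010))/E(N) = (5799 - 1*(-34010))/(-5 - 6*(-39)) = (5799 + 34010)/(-5 + 234) = 39809/229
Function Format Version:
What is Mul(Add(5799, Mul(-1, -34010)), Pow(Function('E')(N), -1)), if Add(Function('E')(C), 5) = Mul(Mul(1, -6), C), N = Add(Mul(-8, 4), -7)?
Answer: Rational(39809, 229) ≈ 173.84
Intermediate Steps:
N = -39 (N = Add(-32, -7) = -39)
Function('E')(C) = Add(-5, Mul(-6, C)) (Function('E')(C) = Add(-5, Mul(Mul(1, -6), C)) = Add(-5, Mul(-6, C)))
Mul(Add(5799, Mul(-1, -34010)), Pow(Function('E')(N), -1)) = Mul(Add(5799, Mul(-1, -34010)), Pow(Add(-5, Mul(-6, -39)), -1)) = Mul(Add(5799, 34010), Pow(Add(-5, 234), -1)) = Mul(39809, Pow(229, -1)) = Mul(39809, Rational(1, 229)) = Rational(39809, 229)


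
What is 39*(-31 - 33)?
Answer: -2496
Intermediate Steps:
39*(-31 - 33) = 39*(-64) = -2496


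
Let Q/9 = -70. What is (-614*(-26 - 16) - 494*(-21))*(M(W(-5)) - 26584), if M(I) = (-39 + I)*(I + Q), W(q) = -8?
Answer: 123023124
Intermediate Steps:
Q = -630 (Q = 9*(-70) = -630)
M(I) = (-630 + I)*(-39 + I) (M(I) = (-39 + I)*(I - 630) = (-39 + I)*(-630 + I) = (-630 + I)*(-39 + I))
(-614*(-26 - 16) - 494*(-21))*(M(W(-5)) - 26584) = (-614*(-26 - 16) - 494*(-21))*((24570 + (-8)² - 669*(-8)) - 26584) = (-614*(-42) + 10374)*((24570 + 64 + 5352) - 26584) = (25788 + 10374)*(29986 - 26584) = 36162*3402 = 123023124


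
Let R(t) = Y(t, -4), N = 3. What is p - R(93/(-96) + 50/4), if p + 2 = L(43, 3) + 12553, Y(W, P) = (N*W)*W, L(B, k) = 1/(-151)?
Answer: 1879003867/154624 ≈ 12152.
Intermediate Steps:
L(B, k) = -1/151
Y(W, P) = 3*W² (Y(W, P) = (3*W)*W = 3*W²)
p = 1895200/151 (p = -2 + (-1/151 + 12553) = -2 + 1895502/151 = 1895200/151 ≈ 12551.)
R(t) = 3*t²
p - R(93/(-96) + 50/4) = 1895200/151 - 3*(93/(-96) + 50/4)² = 1895200/151 - 3*(93*(-1/96) + 50*(¼))² = 1895200/151 - 3*(-31/32 + 25/2)² = 1895200/151 - 3*(369/32)² = 1895200/151 - 3*136161/1024 = 1895200/151 - 1*408483/1024 = 1895200/151 - 408483/1024 = 1879003867/154624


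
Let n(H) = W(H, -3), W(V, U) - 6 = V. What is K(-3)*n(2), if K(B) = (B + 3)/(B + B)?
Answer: 0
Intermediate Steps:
W(V, U) = 6 + V
n(H) = 6 + H
K(B) = (3 + B)/(2*B) (K(B) = (3 + B)/((2*B)) = (3 + B)*(1/(2*B)) = (3 + B)/(2*B))
K(-3)*n(2) = ((½)*(3 - 3)/(-3))*(6 + 2) = ((½)*(-⅓)*0)*8 = 0*8 = 0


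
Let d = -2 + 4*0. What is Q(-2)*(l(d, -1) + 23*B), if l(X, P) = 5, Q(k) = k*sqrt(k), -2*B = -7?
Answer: -171*I*sqrt(2) ≈ -241.83*I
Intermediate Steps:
B = 7/2 (B = -1/2*(-7) = 7/2 ≈ 3.5000)
d = -2 (d = -2 + 0 = -2)
Q(k) = k**(3/2)
Q(-2)*(l(d, -1) + 23*B) = (-2)**(3/2)*(5 + 23*(7/2)) = (-2*I*sqrt(2))*(5 + 161/2) = -2*I*sqrt(2)*(171/2) = -171*I*sqrt(2)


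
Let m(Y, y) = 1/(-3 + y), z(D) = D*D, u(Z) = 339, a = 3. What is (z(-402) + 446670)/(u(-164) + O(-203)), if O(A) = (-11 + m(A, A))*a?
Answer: 41768148/21011 ≈ 1987.9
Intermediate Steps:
z(D) = D²
O(A) = -33 + 3/(-3 + A) (O(A) = (-11 + 1/(-3 + A))*3 = -33 + 3/(-3 + A))
(z(-402) + 446670)/(u(-164) + O(-203)) = ((-402)² + 446670)/(339 + 3*(34 - 11*(-203))/(-3 - 203)) = (161604 + 446670)/(339 + 3*(34 + 2233)/(-206)) = 608274/(339 + 3*(-1/206)*2267) = 608274/(339 - 6801/206) = 608274/(63033/206) = 608274*(206/63033) = 41768148/21011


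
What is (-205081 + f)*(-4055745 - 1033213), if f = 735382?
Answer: -2698679516358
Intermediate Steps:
(-205081 + f)*(-4055745 - 1033213) = (-205081 + 735382)*(-4055745 - 1033213) = 530301*(-5088958) = -2698679516358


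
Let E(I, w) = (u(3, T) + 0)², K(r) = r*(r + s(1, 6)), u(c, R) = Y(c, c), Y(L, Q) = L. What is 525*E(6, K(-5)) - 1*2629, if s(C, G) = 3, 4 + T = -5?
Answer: 2096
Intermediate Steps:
T = -9 (T = -4 - 5 = -9)
u(c, R) = c
K(r) = r*(3 + r) (K(r) = r*(r + 3) = r*(3 + r))
E(I, w) = 9 (E(I, w) = (3 + 0)² = 3² = 9)
525*E(6, K(-5)) - 1*2629 = 525*9 - 1*2629 = 4725 - 2629 = 2096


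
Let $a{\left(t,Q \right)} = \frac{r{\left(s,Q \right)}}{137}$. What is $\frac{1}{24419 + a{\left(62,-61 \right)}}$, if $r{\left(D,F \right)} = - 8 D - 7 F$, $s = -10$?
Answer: $\frac{137}{3345910} \approx 4.0945 \cdot 10^{-5}$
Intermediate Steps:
$a{\left(t,Q \right)} = \frac{80}{137} - \frac{7 Q}{137}$ ($a{\left(t,Q \right)} = \frac{\left(-8\right) \left(-10\right) - 7 Q}{137} = \left(80 - 7 Q\right) \frac{1}{137} = \frac{80}{137} - \frac{7 Q}{137}$)
$\frac{1}{24419 + a{\left(62,-61 \right)}} = \frac{1}{24419 + \left(\frac{80}{137} - - \frac{427}{137}\right)} = \frac{1}{24419 + \left(\frac{80}{137} + \frac{427}{137}\right)} = \frac{1}{24419 + \frac{507}{137}} = \frac{1}{\frac{3345910}{137}} = \frac{137}{3345910}$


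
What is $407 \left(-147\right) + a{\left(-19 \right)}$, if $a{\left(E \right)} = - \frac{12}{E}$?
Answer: $- \frac{1136739}{19} \approx -59828.0$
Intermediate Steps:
$407 \left(-147\right) + a{\left(-19 \right)} = 407 \left(-147\right) - \frac{12}{-19} = -59829 - - \frac{12}{19} = -59829 + \frac{12}{19} = - \frac{1136739}{19}$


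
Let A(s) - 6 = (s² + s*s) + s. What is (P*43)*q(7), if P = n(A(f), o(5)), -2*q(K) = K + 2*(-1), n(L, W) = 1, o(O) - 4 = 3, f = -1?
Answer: -215/2 ≈ -107.50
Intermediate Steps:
A(s) = 6 + s + 2*s² (A(s) = 6 + ((s² + s*s) + s) = 6 + ((s² + s²) + s) = 6 + (2*s² + s) = 6 + (s + 2*s²) = 6 + s + 2*s²)
o(O) = 7 (o(O) = 4 + 3 = 7)
q(K) = 1 - K/2 (q(K) = -(K + 2*(-1))/2 = -(K - 2)/2 = -(-2 + K)/2 = 1 - K/2)
P = 1
(P*43)*q(7) = (1*43)*(1 - ½*7) = 43*(1 - 7/2) = 43*(-5/2) = -215/2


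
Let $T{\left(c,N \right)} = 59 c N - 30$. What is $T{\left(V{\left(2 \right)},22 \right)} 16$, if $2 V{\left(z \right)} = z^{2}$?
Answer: $41056$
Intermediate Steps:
$V{\left(z \right)} = \frac{z^{2}}{2}$
$T{\left(c,N \right)} = -30 + 59 N c$ ($T{\left(c,N \right)} = 59 N c - 30 = -30 + 59 N c$)
$T{\left(V{\left(2 \right)},22 \right)} 16 = \left(-30 + 59 \cdot 22 \frac{2^{2}}{2}\right) 16 = \left(-30 + 59 \cdot 22 \cdot \frac{1}{2} \cdot 4\right) 16 = \left(-30 + 59 \cdot 22 \cdot 2\right) 16 = \left(-30 + 2596\right) 16 = 2566 \cdot 16 = 41056$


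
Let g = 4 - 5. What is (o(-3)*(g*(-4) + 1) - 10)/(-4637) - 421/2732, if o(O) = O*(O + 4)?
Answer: -1883877/12668284 ≈ -0.14871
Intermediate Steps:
g = -1
o(O) = O*(4 + O)
(o(-3)*(g*(-4) + 1) - 10)/(-4637) - 421/2732 = ((-3*(4 - 3))*(-1*(-4) + 1) - 10)/(-4637) - 421/2732 = ((-3*1)*(4 + 1) - 10)*(-1/4637) - 421*1/2732 = (-3*5 - 10)*(-1/4637) - 421/2732 = (-15 - 10)*(-1/4637) - 421/2732 = -25*(-1/4637) - 421/2732 = 25/4637 - 421/2732 = -1883877/12668284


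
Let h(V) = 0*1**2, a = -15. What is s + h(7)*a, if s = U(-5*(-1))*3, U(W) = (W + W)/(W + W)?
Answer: 3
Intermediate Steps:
h(V) = 0 (h(V) = 0*1 = 0)
U(W) = 1 (U(W) = (2*W)/((2*W)) = (2*W)*(1/(2*W)) = 1)
s = 3 (s = 1*3 = 3)
s + h(7)*a = 3 + 0*(-15) = 3 + 0 = 3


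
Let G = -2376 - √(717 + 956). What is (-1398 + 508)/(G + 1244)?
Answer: 1007480/1279751 - 890*√1673/1279751 ≈ 0.75880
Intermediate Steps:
G = -2376 - √1673 ≈ -2416.9
(-1398 + 508)/(G + 1244) = (-1398 + 508)/((-2376 - √1673) + 1244) = -890/(-1132 - √1673)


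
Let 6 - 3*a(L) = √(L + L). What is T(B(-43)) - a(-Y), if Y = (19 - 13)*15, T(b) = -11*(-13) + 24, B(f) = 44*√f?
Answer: 165 + 2*I*√5 ≈ 165.0 + 4.4721*I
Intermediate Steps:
T(b) = 167 (T(b) = 143 + 24 = 167)
Y = 90 (Y = 6*15 = 90)
a(L) = 2 - √2*√L/3 (a(L) = 2 - √(L + L)/3 = 2 - √2*√L/3)
T(B(-43)) - a(-Y) = 167 - (2 - √2*√(-1*90)/3) = 167 - (2 - √2*√(-90)/3) = 167 - (2 - √2*3*I*√10/3) = 167 - (2 - 2*I*√5) = 167 + (-2 + 2*I*√5) = 165 + 2*I*√5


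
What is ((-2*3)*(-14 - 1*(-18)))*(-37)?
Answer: 888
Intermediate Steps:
((-2*3)*(-14 - 1*(-18)))*(-37) = -6*(-14 + 18)*(-37) = -6*4*(-37) = -24*(-37) = 888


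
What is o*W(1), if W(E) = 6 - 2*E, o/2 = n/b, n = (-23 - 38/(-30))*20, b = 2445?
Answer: -64/45 ≈ -1.4222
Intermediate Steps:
n = -1304/3 (n = (-23 - 38*(-1/30))*20 = (-23 + 19/15)*20 = -326/15*20 = -1304/3 ≈ -434.67)
o = -16/45 (o = 2*(-1304/3/2445) = 2*(-1304/3*1/2445) = 2*(-8/45) = -16/45 ≈ -0.35556)
o*W(1) = -16*(6 - 2*1)/45 = -16*(6 - 2)/45 = -16/45*4 = -64/45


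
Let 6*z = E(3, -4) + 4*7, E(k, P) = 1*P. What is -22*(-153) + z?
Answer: 3370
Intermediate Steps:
E(k, P) = P
z = 4 (z = (-4 + 4*7)/6 = (-4 + 28)/6 = (⅙)*24 = 4)
-22*(-153) + z = -22*(-153) + 4 = 3366 + 4 = 3370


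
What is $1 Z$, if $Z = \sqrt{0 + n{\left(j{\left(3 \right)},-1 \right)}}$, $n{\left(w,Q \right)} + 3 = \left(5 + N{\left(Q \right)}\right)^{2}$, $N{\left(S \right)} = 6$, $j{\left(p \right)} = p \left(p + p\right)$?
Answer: $\sqrt{118} \approx 10.863$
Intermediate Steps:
$j{\left(p \right)} = 2 p^{2}$ ($j{\left(p \right)} = p 2 p = 2 p^{2}$)
$n{\left(w,Q \right)} = 118$ ($n{\left(w,Q \right)} = -3 + \left(5 + 6\right)^{2} = -3 + 11^{2} = -3 + 121 = 118$)
$Z = \sqrt{118}$ ($Z = \sqrt{0 + 118} = \sqrt{118} \approx 10.863$)
$1 Z = 1 \sqrt{118} = \sqrt{118}$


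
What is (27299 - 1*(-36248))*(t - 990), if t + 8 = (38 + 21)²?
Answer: 157787201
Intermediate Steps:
t = 3473 (t = -8 + (38 + 21)² = -8 + 59² = -8 + 3481 = 3473)
(27299 - 1*(-36248))*(t - 990) = (27299 - 1*(-36248))*(3473 - 990) = (27299 + 36248)*2483 = 63547*2483 = 157787201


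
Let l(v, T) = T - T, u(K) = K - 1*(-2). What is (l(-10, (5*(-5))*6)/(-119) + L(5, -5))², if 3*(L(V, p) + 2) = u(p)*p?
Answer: 9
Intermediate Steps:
u(K) = 2 + K (u(K) = K + 2 = 2 + K)
L(V, p) = -2 + p*(2 + p)/3 (L(V, p) = -2 + ((2 + p)*p)/3 = -2 + (p*(2 + p))/3 = -2 + p*(2 + p)/3)
l(v, T) = 0
(l(-10, (5*(-5))*6)/(-119) + L(5, -5))² = (0/(-119) + (-2 + (⅓)*(-5)*(2 - 5)))² = (0*(-1/119) + (-2 + (⅓)*(-5)*(-3)))² = (0 + (-2 + 5))² = (0 + 3)² = 3² = 9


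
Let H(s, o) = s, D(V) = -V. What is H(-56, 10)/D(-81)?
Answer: -56/81 ≈ -0.69136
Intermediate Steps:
H(-56, 10)/D(-81) = -56/((-1*(-81))) = -56/81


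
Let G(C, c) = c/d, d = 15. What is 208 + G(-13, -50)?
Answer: 614/3 ≈ 204.67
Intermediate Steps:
G(C, c) = c/15
208 + G(-13, -50) = 208 + (1/15)*(-50) = 208 - 10/3 = 614/3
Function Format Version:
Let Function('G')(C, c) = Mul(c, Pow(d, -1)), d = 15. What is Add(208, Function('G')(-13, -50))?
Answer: Rational(614, 3) ≈ 204.67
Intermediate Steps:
Function('G')(C, c) = Mul(Rational(1, 15), c) (Function('G')(C, c) = Mul(c, Pow(15, -1)) = Mul(c, Rational(1, 15)) = Mul(Rational(1, 15), c))
Add(208, Function('G')(-13, -50)) = Add(208, Mul(Rational(1, 15), -50)) = Add(208, Rational(-10, 3)) = Rational(614, 3)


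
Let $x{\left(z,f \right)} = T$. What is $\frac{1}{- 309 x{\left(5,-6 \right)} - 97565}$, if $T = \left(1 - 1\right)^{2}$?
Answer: $- \frac{1}{97565} \approx -1.025 \cdot 10^{-5}$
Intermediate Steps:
$T = 0$ ($T = 0^{2} = 0$)
$x{\left(z,f \right)} = 0$
$\frac{1}{- 309 x{\left(5,-6 \right)} - 97565} = \frac{1}{\left(-309\right) 0 - 97565} = \frac{1}{0 - 97565} = \frac{1}{-97565} = - \frac{1}{97565}$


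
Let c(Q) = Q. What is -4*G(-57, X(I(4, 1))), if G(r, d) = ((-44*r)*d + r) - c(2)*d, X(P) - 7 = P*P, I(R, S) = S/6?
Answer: -631966/9 ≈ -70219.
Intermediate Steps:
I(R, S) = S/6 (I(R, S) = S*(⅙) = S/6)
X(P) = 7 + P² (X(P) = 7 + P*P = 7 + P²)
G(r, d) = r - 2*d - 44*d*r (G(r, d) = ((-44*r)*d + r) - 2*d = (-44*d*r + r) - 2*d = (r - 44*d*r) - 2*d = r - 2*d - 44*d*r)
-4*G(-57, X(I(4, 1))) = -4*(-57 - 2*(7 + ((⅙)*1)²) - 44*(7 + ((⅙)*1)²)*(-57)) = -4*(-57 - 2*(7 + (⅙)²) - 44*(7 + (⅙)²)*(-57)) = -4*(-57 - 2*(7 + 1/36) - 44*(7 + 1/36)*(-57)) = -4*(-57 - 2*253/36 - 44*253/36*(-57)) = -4*(-57 - 253/18 + 52877/3) = -4*315983/18 = -631966/9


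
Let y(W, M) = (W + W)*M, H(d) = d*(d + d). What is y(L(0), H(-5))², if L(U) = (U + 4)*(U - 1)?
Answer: 160000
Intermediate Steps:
H(d) = 2*d² (H(d) = d*(2*d) = 2*d²)
L(U) = (-1 + U)*(4 + U) (L(U) = (4 + U)*(-1 + U) = (-1 + U)*(4 + U))
y(W, M) = 2*M*W (y(W, M) = (2*W)*M = 2*M*W)
y(L(0), H(-5))² = (2*(2*(-5)²)*(-4 + 0² + 3*0))² = (2*(2*25)*(-4 + 0 + 0))² = (2*50*(-4))² = (-400)² = 160000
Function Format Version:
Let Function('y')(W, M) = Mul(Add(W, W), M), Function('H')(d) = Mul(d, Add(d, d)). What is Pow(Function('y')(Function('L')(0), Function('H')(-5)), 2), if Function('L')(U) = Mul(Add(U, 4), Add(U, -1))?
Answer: 160000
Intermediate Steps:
Function('H')(d) = Mul(2, Pow(d, 2)) (Function('H')(d) = Mul(d, Mul(2, d)) = Mul(2, Pow(d, 2)))
Function('L')(U) = Mul(Add(-1, U), Add(4, U)) (Function('L')(U) = Mul(Add(4, U), Add(-1, U)) = Mul(Add(-1, U), Add(4, U)))
Function('y')(W, M) = Mul(2, M, W) (Function('y')(W, M) = Mul(Mul(2, W), M) = Mul(2, M, W))
Pow(Function('y')(Function('L')(0), Function('H')(-5)), 2) = Pow(Mul(2, Mul(2, Pow(-5, 2)), Add(-4, Pow(0, 2), Mul(3, 0))), 2) = Pow(Mul(2, Mul(2, 25), Add(-4, 0, 0)), 2) = Pow(Mul(2, 50, -4), 2) = Pow(-400, 2) = 160000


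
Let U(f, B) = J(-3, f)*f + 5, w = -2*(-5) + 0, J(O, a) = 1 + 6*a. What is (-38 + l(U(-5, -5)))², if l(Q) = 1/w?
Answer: 143641/100 ≈ 1436.4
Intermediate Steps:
w = 10 (w = 10 + 0 = 10)
U(f, B) = 5 + f*(1 + 6*f) (U(f, B) = (1 + 6*f)*f + 5 = f*(1 + 6*f) + 5 = 5 + f*(1 + 6*f))
l(Q) = ⅒ (l(Q) = 1/10 = ⅒)
(-38 + l(U(-5, -5)))² = (-38 + ⅒)² = (-379/10)² = 143641/100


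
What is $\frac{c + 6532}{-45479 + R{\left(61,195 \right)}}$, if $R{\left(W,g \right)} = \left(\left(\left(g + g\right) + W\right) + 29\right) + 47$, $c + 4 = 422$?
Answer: $- \frac{3475}{22476} \approx -0.15461$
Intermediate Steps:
$c = 418$ ($c = -4 + 422 = 418$)
$R{\left(W,g \right)} = 76 + W + 2 g$ ($R{\left(W,g \right)} = \left(\left(2 g + W\right) + 29\right) + 47 = \left(\left(W + 2 g\right) + 29\right) + 47 = \left(29 + W + 2 g\right) + 47 = 76 + W + 2 g$)
$\frac{c + 6532}{-45479 + R{\left(61,195 \right)}} = \frac{418 + 6532}{-45479 + \left(76 + 61 + 2 \cdot 195\right)} = \frac{6950}{-45479 + \left(76 + 61 + 390\right)} = \frac{6950}{-45479 + 527} = \frac{6950}{-44952} = 6950 \left(- \frac{1}{44952}\right) = - \frac{3475}{22476}$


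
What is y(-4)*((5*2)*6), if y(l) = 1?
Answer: 60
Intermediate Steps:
y(-4)*((5*2)*6) = 1*((5*2)*6) = 1*(10*6) = 1*60 = 60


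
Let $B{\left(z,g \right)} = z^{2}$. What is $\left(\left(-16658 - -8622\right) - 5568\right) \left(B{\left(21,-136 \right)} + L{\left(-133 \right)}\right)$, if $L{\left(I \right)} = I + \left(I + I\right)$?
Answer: $-571368$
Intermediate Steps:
$L{\left(I \right)} = 3 I$ ($L{\left(I \right)} = I + 2 I = 3 I$)
$\left(\left(-16658 - -8622\right) - 5568\right) \left(B{\left(21,-136 \right)} + L{\left(-133 \right)}\right) = \left(\left(-16658 - -8622\right) - 5568\right) \left(21^{2} + 3 \left(-133\right)\right) = \left(\left(-16658 + 8622\right) - 5568\right) \left(441 - 399\right) = \left(-8036 - 5568\right) 42 = \left(-13604\right) 42 = -571368$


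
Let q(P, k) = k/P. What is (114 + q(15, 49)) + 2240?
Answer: 35359/15 ≈ 2357.3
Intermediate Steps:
(114 + q(15, 49)) + 2240 = (114 + 49/15) + 2240 = 1759/15 + 2240 = 35359/15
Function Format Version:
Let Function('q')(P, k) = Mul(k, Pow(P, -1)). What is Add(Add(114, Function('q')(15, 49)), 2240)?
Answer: Rational(35359, 15) ≈ 2357.3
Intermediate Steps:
Add(Add(114, Function('q')(15, 49)), 2240) = Add(Add(114, Mul(49, Pow(15, -1))), 2240) = Add(Add(114, Mul(49, Rational(1, 15))), 2240) = Add(Add(114, Rational(49, 15)), 2240) = Add(Rational(1759, 15), 2240) = Rational(35359, 15)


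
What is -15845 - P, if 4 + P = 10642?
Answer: -26483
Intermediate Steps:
P = 10638 (P = -4 + 10642 = 10638)
-15845 - P = -15845 - 1*10638 = -15845 - 10638 = -26483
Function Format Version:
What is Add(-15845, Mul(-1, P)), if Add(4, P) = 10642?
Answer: -26483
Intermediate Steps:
P = 10638 (P = Add(-4, 10642) = 10638)
Add(-15845, Mul(-1, P)) = Add(-15845, Mul(-1, 10638)) = Add(-15845, -10638) = -26483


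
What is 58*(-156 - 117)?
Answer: -15834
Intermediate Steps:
58*(-156 - 117) = 58*(-273) = -15834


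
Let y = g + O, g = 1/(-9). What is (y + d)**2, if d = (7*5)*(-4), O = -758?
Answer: 65334889/81 ≈ 8.0660e+5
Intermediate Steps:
g = -1/9 ≈ -0.11111
y = -6823/9 (y = -1/9 - 758 = -6823/9 ≈ -758.11)
d = -140 (d = 35*(-4) = -140)
(y + d)**2 = (-6823/9 - 140)**2 = (-8083/9)**2 = 65334889/81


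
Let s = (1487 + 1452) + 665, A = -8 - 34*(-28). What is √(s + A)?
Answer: 2*√1137 ≈ 67.439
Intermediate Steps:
A = 944 (A = -8 + 952 = 944)
s = 3604 (s = 2939 + 665 = 3604)
√(s + A) = √(3604 + 944) = √4548 = 2*√1137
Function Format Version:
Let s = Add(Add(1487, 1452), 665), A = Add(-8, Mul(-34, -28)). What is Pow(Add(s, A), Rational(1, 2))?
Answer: Mul(2, Pow(1137, Rational(1, 2))) ≈ 67.439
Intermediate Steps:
A = 944 (A = Add(-8, 952) = 944)
s = 3604 (s = Add(2939, 665) = 3604)
Pow(Add(s, A), Rational(1, 2)) = Pow(Add(3604, 944), Rational(1, 2)) = Pow(4548, Rational(1, 2)) = Mul(2, Pow(1137, Rational(1, 2)))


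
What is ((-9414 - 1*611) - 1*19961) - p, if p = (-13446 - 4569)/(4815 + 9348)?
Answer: -141557901/4721 ≈ -29985.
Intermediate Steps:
p = -6005/4721 (p = -18015/14163 = -18015*1/14163 = -6005/4721 ≈ -1.2720)
((-9414 - 1*611) - 1*19961) - p = ((-9414 - 1*611) - 1*19961) - 1*(-6005/4721) = ((-9414 - 611) - 19961) + 6005/4721 = (-10025 - 19961) + 6005/4721 = -29986 + 6005/4721 = -141557901/4721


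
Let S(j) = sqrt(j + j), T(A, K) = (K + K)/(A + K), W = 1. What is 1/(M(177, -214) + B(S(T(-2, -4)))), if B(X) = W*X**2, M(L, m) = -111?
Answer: -3/325 ≈ -0.0092308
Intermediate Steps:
T(A, K) = 2*K/(A + K) (T(A, K) = (2*K)/(A + K) = 2*K/(A + K))
S(j) = sqrt(2)*sqrt(j) (S(j) = sqrt(2*j) = sqrt(2)*sqrt(j))
B(X) = X**2 (B(X) = 1*X**2 = X**2)
1/(M(177, -214) + B(S(T(-2, -4)))) = 1/(-111 + (sqrt(2)*sqrt(2*(-4)/(-2 - 4)))**2) = 1/(-111 + (sqrt(2)*sqrt(2*(-4)/(-6)))**2) = 1/(-111 + (sqrt(2)*sqrt(2*(-4)*(-1/6)))**2) = 1/(-111 + (sqrt(2)*sqrt(4/3))**2) = 1/(-111 + (sqrt(2)*(2*sqrt(3)/3))**2) = 1/(-111 + (2*sqrt(6)/3)**2) = 1/(-111 + 8/3) = 1/(-325/3) = -3/325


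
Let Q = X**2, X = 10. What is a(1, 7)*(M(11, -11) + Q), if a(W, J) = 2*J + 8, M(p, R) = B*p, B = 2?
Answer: 2684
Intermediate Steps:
M(p, R) = 2*p
a(W, J) = 8 + 2*J
Q = 100 (Q = 10**2 = 100)
a(1, 7)*(M(11, -11) + Q) = (8 + 2*7)*(2*11 + 100) = (8 + 14)*(22 + 100) = 22*122 = 2684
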